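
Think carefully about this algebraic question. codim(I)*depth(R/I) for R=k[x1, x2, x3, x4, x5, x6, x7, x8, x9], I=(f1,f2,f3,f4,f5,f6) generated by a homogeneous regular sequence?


codim=6, depth=dim(R/I)=9-6=3
Product=6*3=18


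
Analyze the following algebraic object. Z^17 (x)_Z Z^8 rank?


rank(M(x)N) = rank(M)*rank(N)
17*8 = 136


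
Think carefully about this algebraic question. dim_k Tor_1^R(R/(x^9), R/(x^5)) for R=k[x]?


Tor_1(R/I,R/J)=(I cap J)/IJ=(x^9)/(x^14)
dim=14-9=min(9,5)=5


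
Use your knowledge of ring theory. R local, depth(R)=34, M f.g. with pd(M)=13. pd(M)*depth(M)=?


pd+depth=34
depth=34-13=21
pd*depth=13*21=273


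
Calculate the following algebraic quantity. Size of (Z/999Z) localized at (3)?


3-primary part: 999=3^3*37
Size=3^3=27


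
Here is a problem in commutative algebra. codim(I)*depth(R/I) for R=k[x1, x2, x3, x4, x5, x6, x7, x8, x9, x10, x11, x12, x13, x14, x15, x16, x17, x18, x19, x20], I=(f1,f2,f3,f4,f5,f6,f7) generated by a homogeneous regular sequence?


codim=7, depth=dim(R/I)=20-7=13
Product=7*13=91


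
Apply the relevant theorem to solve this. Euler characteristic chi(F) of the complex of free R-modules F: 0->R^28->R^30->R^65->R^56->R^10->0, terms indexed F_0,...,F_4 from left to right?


chi = sum (-1)^i * rank:
(-1)^0*28=28
(-1)^1*30=-30
(-1)^2*65=65
(-1)^3*56=-56
(-1)^4*10=10
chi=17


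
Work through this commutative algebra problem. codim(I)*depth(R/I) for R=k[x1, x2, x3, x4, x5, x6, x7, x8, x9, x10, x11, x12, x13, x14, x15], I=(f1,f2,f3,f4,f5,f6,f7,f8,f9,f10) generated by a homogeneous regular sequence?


codim=10, depth=dim(R/I)=15-10=5
Product=10*5=50


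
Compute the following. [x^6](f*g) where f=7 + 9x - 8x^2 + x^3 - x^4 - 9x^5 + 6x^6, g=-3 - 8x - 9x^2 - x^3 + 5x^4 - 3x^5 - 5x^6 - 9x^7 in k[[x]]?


[x^6] = sum a_i*b_j, i+j=6
  7*-5=-35
  9*-3=-27
  -8*5=-40
  1*-1=-1
  -1*-9=9
  -9*-8=72
  6*-3=-18
Sum=-40


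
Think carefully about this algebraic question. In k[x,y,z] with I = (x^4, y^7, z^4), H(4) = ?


Need i<4, j<7, k<4 with i+j+k=4.
For each i, j ranges over max(0,4-i-3)..min(6,4-i):
  i=0: j in [1,4] -> 4
  i=1: j in [0,3] -> 4
  i=2: j in [0,2] -> 3
  i=3: j in [0,1] -> 2
H(4) = 4+4+3+2 = 13


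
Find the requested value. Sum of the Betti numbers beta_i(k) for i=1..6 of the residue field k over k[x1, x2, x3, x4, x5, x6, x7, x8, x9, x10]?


Koszul resolution: beta_i(k)=C(n,i), n=10
C(10,1)=10, C(10,2)=45, C(10,3)=120, C(10,4)=210, C(10,5)=252, C(10,6)=210
Sum=847


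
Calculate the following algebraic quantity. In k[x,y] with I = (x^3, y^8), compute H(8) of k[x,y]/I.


k[x,y], I = (x^3, y^8), d = 8
Need i < 3 and d-i < 8.
Range: 1 <= i <= 2.
H(8) = 2


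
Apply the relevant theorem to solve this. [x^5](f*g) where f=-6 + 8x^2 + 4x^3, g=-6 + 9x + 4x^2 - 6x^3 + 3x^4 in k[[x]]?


[x^5] = sum a_i*b_j, i+j=5
  8*-6=-48
  4*4=16
Sum=-32


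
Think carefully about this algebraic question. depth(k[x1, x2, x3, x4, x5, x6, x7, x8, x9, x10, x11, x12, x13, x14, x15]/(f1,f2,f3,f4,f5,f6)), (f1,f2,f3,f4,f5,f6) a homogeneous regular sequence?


depth(R)=15
depth(R/I)=15-6=9


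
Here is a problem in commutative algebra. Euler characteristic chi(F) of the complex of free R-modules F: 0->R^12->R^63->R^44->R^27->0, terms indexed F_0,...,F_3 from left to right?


chi = sum (-1)^i * rank:
(-1)^0*12=12
(-1)^1*63=-63
(-1)^2*44=44
(-1)^3*27=-27
chi=-34


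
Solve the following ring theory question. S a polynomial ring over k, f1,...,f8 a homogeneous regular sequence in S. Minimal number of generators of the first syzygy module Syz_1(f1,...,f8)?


Regular sequence => Koszul complex is the minimal free resolution.
Syz_1 minimally generated by Koszul relations f_i*e_j - f_j*e_i (i<j): mu(Syz_1) = beta_2 = C(m,2) = m(m-1)/2
m=8
8*7/2 = 28


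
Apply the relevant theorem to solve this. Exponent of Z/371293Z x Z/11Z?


Exponent = lcm of the cyclic orders; pairwise coprime => product.
13^5*11^1=371293*11=4084223


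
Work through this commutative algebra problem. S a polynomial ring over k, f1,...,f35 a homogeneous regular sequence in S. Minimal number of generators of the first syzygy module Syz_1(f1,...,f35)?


Regular sequence => Koszul complex is the minimal free resolution.
Syz_1 minimally generated by Koszul relations f_i*e_j - f_j*e_i (i<j): mu(Syz_1) = beta_2 = C(m,2) = m(m-1)/2
m=35
35*34/2 = 595


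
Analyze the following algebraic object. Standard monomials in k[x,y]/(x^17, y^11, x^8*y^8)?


k[x,y]/I, I = (x^17, y^11, x^8*y^8)
Rect: 17x11=187. Corner: (17-8)x(11-8)=27.
dim = 187-27 = 160


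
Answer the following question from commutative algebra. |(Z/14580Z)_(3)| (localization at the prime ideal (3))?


3-primary part: 14580=3^6*20
Size=3^6=729


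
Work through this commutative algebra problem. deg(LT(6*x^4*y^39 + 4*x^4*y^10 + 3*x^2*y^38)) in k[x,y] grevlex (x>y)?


LT: 6*x^4*y^39
deg_x=4, deg_y=39
Total=4+39=43


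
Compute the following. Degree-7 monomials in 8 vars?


C(d+n-1,n-1)=C(14,7)=3432


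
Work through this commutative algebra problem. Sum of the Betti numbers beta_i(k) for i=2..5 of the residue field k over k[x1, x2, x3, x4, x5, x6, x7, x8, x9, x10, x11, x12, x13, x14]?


Koszul resolution: beta_i(k)=C(n,i), n=14
C(14,2)=91, C(14,3)=364, C(14,4)=1001, C(14,5)=2002
Sum=3458


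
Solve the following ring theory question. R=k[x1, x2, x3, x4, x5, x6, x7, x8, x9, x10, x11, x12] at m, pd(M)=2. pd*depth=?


pd+depth=12
depth=12-2=10
pd*depth=2*10=20


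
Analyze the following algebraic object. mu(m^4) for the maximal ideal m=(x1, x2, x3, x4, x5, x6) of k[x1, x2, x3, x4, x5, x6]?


Graded Nakayama: mu(m^d) = dim_k (m^d/m^(d+1)) = #degree-4 monomials in 6 vars
C(n+d-1,d)=C(9,4)=126


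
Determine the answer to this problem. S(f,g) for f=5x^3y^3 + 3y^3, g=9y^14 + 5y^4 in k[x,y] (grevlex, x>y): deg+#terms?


LT(f)=5x^3y^3, LT(g)=9y^14
lcm(LM)=x^3y^14
S(f,g) (scaled by 45 to clear denominators) = 9y^11*f - 5x^3*g = 27y^14 - 25x^3y^4
2 terms, deg 14.
14+2=16


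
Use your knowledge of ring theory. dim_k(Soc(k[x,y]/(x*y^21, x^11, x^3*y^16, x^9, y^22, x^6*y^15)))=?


Socle = ann(m) = span of standard monomials u with x*u, y*u in I (staircase corners).
Redundant generators: x^11
Minimal generators: x^9, x^6*y^15, x^3*y^16, x*y^21, y^22
Corners: y^21, x^2y^20, x^5y^15, x^8y^14
Socle dim=4


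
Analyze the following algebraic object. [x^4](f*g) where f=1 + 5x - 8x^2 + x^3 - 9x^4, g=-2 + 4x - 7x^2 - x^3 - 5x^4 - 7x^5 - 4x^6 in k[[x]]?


[x^4] = sum a_i*b_j, i+j=4
  1*-5=-5
  5*-1=-5
  -8*-7=56
  1*4=4
  -9*-2=18
Sum=68


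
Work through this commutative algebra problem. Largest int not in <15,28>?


gcd(15,28)=1 => F=ab-a-b=15*28-15-28=420-43=377


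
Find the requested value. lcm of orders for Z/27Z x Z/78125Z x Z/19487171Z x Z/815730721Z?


Exponent = lcm of the cyclic orders; pairwise coprime => product.
3^3*5^7*11^7*13^8=27*78125*19487171*815730721=33531224168138113828125


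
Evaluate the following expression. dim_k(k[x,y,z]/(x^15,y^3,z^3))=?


Basis: x^iy^jz^k, i<15,j<3,k<3
15*3*3=135


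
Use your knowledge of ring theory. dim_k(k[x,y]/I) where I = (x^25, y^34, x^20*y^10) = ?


k[x,y]/I, I = (x^25, y^34, x^20*y^10)
Rect: 25x34=850. Corner: (25-20)x(34-10)=120.
dim = 850-120 = 730


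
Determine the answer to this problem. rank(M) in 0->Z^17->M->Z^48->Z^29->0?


Alt sum=0:
(-1)^0*17 + (-1)^1*? + (-1)^2*48 + (-1)^3*29=0
rank(M)=36


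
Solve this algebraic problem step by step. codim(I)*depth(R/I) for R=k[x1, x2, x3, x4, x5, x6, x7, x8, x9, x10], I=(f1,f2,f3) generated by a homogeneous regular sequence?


codim=3, depth=dim(R/I)=10-3=7
Product=3*7=21


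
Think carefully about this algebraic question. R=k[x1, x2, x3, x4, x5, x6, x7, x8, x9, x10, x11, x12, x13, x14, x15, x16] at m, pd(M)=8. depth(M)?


pd+depth=depth(R)=16
depth=16-8=8


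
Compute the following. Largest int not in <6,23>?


gcd(6,23)=1 => F=ab-a-b=6*23-6-23=138-29=109


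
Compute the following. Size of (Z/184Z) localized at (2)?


2-primary part: 184=2^3*23
Size=2^3=8


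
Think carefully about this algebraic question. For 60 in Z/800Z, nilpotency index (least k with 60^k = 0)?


60^k mod 800:
k=1: 60
k=2: 400
k=3: 0
First zero at k = 3


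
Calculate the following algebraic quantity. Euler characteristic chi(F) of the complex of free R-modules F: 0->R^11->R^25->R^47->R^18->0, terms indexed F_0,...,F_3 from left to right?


chi = sum (-1)^i * rank:
(-1)^0*11=11
(-1)^1*25=-25
(-1)^2*47=47
(-1)^3*18=-18
chi=15


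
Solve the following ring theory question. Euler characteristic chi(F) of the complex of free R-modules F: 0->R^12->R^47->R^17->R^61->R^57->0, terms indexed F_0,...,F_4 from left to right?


chi = sum (-1)^i * rank:
(-1)^0*12=12
(-1)^1*47=-47
(-1)^2*17=17
(-1)^3*61=-61
(-1)^4*57=57
chi=-22


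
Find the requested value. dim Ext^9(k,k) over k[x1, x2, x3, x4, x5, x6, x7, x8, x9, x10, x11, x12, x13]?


C(n,i)=C(13,9)=715


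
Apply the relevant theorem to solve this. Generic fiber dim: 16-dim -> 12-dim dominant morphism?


dim(fiber)=dim(X)-dim(Y)=16-12=4


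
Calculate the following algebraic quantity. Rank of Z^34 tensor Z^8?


rank(M(x)N) = rank(M)*rank(N)
34*8 = 272


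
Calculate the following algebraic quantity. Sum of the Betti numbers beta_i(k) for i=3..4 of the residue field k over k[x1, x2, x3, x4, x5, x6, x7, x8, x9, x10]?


Koszul resolution: beta_i(k)=C(n,i), n=10
C(10,3)=120, C(10,4)=210
Sum=330


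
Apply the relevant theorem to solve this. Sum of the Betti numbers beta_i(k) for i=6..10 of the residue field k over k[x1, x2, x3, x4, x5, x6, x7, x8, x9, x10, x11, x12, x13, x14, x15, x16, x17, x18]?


Koszul resolution: beta_i(k)=C(n,i), n=18
C(18,6)=18564, C(18,7)=31824, C(18,8)=43758, C(18,9)=48620, C(18,10)=43758
Sum=186524


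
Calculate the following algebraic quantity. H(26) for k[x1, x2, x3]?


C(d+n-1,n-1)=C(28,2)=378


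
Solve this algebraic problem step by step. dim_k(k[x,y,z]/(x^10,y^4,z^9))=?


Basis: x^iy^jz^k, i<10,j<4,k<9
10*4*9=360


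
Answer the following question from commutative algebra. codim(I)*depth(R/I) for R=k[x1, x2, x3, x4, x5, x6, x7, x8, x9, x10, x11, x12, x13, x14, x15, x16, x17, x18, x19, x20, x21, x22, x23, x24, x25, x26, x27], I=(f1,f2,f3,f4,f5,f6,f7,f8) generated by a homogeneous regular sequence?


codim=8, depth=dim(R/I)=27-8=19
Product=8*19=152


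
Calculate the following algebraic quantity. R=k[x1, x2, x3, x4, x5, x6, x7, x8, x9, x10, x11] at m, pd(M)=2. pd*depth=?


pd+depth=11
depth=11-2=9
pd*depth=2*9=18


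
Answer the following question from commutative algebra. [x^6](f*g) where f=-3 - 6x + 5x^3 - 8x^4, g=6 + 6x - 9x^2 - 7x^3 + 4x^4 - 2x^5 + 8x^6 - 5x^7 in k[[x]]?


[x^6] = sum a_i*b_j, i+j=6
  -3*8=-24
  -6*-2=12
  5*-7=-35
  -8*-9=72
Sum=25


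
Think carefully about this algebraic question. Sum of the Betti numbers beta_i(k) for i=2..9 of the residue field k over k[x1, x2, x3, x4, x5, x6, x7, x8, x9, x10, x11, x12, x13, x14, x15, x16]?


Koszul resolution: beta_i(k)=C(n,i), n=16
C(16,2)=120, C(16,3)=560, C(16,4)=1820, C(16,5)=4368, C(16,6)=8008, C(16,7)=11440, C(16,8)=12870, C(16,9)=11440
Sum=50626


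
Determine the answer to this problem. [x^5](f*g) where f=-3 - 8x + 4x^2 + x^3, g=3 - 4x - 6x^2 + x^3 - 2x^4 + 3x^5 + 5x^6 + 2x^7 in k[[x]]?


[x^5] = sum a_i*b_j, i+j=5
  -3*3=-9
  -8*-2=16
  4*1=4
  1*-6=-6
Sum=5


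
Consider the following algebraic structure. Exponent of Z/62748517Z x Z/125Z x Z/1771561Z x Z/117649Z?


Exponent = lcm of the cyclic orders; pairwise coprime => product.
13^7*5^3*11^6*7^6=62748517*125*1771561*117649=1634774407524384751625


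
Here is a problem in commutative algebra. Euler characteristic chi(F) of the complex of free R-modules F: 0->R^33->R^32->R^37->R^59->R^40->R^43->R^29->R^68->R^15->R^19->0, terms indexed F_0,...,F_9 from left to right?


chi = sum (-1)^i * rank:
(-1)^0*33=33
(-1)^1*32=-32
(-1)^2*37=37
(-1)^3*59=-59
(-1)^4*40=40
(-1)^5*43=-43
(-1)^6*29=29
(-1)^7*68=-68
(-1)^8*15=15
(-1)^9*19=-19
chi=-67


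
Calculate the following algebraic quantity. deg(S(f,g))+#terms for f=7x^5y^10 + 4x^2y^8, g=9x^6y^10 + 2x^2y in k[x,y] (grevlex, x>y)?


LT(f)=7x^5y^10, LT(g)=9x^6y^10
lcm(LM)=x^6y^10
S(f,g) (scaled by 63 to clear denominators) = 9x*f - 7*g = 36x^3y^8 - 14x^2y
2 terms, deg 11.
11+2=13


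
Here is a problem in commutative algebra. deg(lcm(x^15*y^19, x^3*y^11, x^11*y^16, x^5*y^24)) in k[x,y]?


lcm = componentwise max:
x: max(15,3,11,5)=15
y: max(19,11,16,24)=24
Total=15+24=39


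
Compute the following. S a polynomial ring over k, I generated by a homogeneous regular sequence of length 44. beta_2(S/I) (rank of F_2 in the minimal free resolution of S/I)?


Regular sequence => Koszul complex is the minimal free resolution.
Syz_1 minimally generated by Koszul relations f_i*e_j - f_j*e_i (i<j): mu(Syz_1) = beta_2 = C(m,2) = m(m-1)/2
m=44
44*43/2 = 946


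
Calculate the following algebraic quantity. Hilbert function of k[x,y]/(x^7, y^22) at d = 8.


k[x,y], I = (x^7, y^22), d = 8
Need i < 7 and d-i < 22.
Range: 0 <= i <= 6.
H(8) = 7


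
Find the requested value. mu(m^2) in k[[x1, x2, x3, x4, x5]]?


C(n+d-1,d)=C(6,2)=15


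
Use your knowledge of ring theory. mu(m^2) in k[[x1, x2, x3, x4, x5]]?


C(n+d-1,d)=C(6,2)=15


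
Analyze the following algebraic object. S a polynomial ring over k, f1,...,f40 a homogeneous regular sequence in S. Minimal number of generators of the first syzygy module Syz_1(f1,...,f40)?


Regular sequence => Koszul complex is the minimal free resolution.
Syz_1 minimally generated by Koszul relations f_i*e_j - f_j*e_i (i<j): mu(Syz_1) = beta_2 = C(m,2) = m(m-1)/2
m=40
40*39/2 = 780


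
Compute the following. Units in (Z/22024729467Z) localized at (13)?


Local ring = Z/815730721Z.
phi(815730721) = 13^7*(13-1) = 752982204


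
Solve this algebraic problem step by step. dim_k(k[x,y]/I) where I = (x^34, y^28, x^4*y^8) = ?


k[x,y]/I, I = (x^34, y^28, x^4*y^8)
Rect: 34x28=952. Corner: (34-4)x(28-8)=600.
dim = 952-600 = 352


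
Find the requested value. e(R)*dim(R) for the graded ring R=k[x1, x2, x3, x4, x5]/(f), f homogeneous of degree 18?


e(R)=deg(f)=18, dim(R)=5-1=4
e*dim=18*4=72


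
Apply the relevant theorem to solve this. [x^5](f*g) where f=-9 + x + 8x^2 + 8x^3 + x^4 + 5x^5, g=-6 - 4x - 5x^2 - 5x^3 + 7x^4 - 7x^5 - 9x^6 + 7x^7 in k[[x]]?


[x^5] = sum a_i*b_j, i+j=5
  -9*-7=63
  1*7=7
  8*-5=-40
  8*-5=-40
  1*-4=-4
  5*-6=-30
Sum=-44


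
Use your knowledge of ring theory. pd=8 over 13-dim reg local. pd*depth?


pd+depth=13
depth=13-8=5
pd*depth=8*5=40


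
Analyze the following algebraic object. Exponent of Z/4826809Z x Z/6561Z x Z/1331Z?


Exponent = lcm of the cyclic orders; pairwise coprime => product.
13^6*3^8*11^3=4826809*6561*1331=42151031513019


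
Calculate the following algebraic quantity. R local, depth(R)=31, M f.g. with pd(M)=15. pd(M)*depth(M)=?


pd+depth=31
depth=31-15=16
pd*depth=15*16=240


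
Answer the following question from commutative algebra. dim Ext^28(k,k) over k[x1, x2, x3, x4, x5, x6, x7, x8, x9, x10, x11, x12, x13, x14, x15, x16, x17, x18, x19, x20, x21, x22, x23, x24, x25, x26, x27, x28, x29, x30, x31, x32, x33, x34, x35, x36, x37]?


C(n,i)=C(37,28)=124403620


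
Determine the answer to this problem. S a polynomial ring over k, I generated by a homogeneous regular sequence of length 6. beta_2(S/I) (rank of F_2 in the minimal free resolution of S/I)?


Regular sequence => Koszul complex is the minimal free resolution.
Syz_1 minimally generated by Koszul relations f_i*e_j - f_j*e_i (i<j): mu(Syz_1) = beta_2 = C(m,2) = m(m-1)/2
m=6
6*5/2 = 15


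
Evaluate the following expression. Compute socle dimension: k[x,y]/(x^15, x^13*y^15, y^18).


Socle = ann(m) = span of standard monomials u with x*u, y*u in I (staircase corners).
Minimal generators: x^15, x^13*y^15, y^18
Corners: x^12y^17, x^14y^14
Socle dim=2


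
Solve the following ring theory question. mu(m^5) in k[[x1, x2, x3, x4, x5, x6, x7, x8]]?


C(n+d-1,d)=C(12,5)=792


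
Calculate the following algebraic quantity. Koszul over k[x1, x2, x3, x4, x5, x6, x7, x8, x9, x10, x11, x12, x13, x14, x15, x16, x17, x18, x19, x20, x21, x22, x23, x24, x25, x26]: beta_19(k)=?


C(n,i)=C(26,19)=657800


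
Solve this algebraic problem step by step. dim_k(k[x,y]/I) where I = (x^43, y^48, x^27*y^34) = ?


k[x,y]/I, I = (x^43, y^48, x^27*y^34)
Rect: 43x48=2064. Corner: (43-27)x(48-34)=224.
dim = 2064-224 = 1840


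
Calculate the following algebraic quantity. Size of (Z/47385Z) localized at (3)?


3-primary part: 47385=3^6*65
Size=3^6=729


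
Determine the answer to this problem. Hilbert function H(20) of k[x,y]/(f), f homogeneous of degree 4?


H(t)=d for t>=d-1.
d=4, t=20
H(20)=4


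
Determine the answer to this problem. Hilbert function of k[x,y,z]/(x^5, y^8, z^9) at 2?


Need i<5, j<8, k<9 with i+j+k=2.
For each i, j ranges over max(0,2-i-8)..min(7,2-i):
  i=0: j in [0,2] -> 3
  i=1: j in [0,1] -> 2
  i=2: j in [0,0] -> 1
H(2) = 3+2+1 = 6


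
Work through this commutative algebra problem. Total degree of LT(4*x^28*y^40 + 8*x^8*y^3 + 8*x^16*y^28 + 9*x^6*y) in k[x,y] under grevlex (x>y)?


LT: 4*x^28*y^40
deg_x=28, deg_y=40
Total=28+40=68


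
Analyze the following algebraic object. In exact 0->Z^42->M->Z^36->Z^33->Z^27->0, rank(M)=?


Alt sum=0:
(-1)^0*42 + (-1)^1*? + (-1)^2*36 + (-1)^3*33 + (-1)^4*27=0
rank(M)=72


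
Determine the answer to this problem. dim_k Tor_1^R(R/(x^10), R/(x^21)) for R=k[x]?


Tor_1(R/I,R/J)=(I cap J)/IJ=(x^21)/(x^31)
dim=31-21=min(10,21)=10


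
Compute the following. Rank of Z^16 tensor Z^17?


rank(M(x)N) = rank(M)*rank(N)
16*17 = 272


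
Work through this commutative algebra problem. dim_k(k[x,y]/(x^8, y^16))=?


Basis: x^i*y^j, i<8, j<16
8*16=128


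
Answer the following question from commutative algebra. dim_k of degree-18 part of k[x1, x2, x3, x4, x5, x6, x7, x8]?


C(d+n-1,n-1)=C(25,7)=480700


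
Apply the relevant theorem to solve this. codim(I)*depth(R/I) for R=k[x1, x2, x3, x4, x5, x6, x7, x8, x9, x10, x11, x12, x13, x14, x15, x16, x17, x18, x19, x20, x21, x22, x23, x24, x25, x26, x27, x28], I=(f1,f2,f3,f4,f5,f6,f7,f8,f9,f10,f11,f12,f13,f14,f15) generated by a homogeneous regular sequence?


codim=15, depth=dim(R/I)=28-15=13
Product=15*13=195


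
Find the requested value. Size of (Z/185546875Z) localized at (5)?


5-primary part: 185546875=5^10*19
Size=5^10=9765625


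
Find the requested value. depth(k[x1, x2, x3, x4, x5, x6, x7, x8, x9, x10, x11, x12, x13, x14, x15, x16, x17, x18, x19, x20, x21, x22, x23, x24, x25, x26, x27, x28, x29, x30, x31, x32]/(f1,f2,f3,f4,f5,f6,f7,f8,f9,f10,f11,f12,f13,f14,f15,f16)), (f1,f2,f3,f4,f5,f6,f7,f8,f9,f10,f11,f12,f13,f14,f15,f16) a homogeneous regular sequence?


depth(R)=32
depth(R/I)=32-16=16


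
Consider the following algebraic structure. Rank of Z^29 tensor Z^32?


rank(M(x)N) = rank(M)*rank(N)
29*32 = 928


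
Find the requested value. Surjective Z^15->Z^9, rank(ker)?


rank(ker) = 15-9 = 6


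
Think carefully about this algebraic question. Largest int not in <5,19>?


gcd(5,19)=1 => F=ab-a-b=5*19-5-19=95-24=71


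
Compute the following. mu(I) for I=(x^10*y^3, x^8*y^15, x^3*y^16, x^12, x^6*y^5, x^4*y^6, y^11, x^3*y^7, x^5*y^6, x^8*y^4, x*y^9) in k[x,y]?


Remove redundant (divisible by others).
x^3*y^16 redundant.
x^8*y^15 redundant.
x^5*y^6 redundant.
Min: x^12, x^10*y^3, x^8*y^4, x^6*y^5, x^4*y^6, x^3*y^7, x*y^9, y^11
Count=8


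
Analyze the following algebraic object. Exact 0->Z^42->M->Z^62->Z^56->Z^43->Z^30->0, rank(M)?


Alt sum=0:
(-1)^0*42 + (-1)^1*? + (-1)^2*62 + (-1)^3*56 + (-1)^4*43 + (-1)^5*30=0
rank(M)=61


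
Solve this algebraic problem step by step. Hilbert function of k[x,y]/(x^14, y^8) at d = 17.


k[x,y], I = (x^14, y^8), d = 17
Need i < 14 and d-i < 8.
Range: 10 <= i <= 13.
H(17) = 4


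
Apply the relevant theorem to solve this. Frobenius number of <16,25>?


gcd(16,25)=1 => F=ab-a-b=16*25-16-25=400-41=359


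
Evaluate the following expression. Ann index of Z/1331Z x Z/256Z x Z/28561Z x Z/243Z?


Exponent = lcm of the cyclic orders; pairwise coprime => product.
11^3*2^8*13^4*3^5=1331*256*28561*243=2364817897728


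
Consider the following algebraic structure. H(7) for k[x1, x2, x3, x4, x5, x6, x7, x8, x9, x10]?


C(d+n-1,n-1)=C(16,9)=11440


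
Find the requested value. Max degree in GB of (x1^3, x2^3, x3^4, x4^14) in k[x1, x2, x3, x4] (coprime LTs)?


Pure powers, coprime LTs => already GB.
Degrees: 3, 3, 4, 14
Max=14


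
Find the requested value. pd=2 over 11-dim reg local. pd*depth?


pd+depth=11
depth=11-2=9
pd*depth=2*9=18


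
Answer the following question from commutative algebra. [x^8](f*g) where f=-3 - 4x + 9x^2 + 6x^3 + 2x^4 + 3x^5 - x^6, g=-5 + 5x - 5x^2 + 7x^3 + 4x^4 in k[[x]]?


[x^8] = sum a_i*b_j, i+j=8
  2*4=8
  3*7=21
  -1*-5=5
Sum=34


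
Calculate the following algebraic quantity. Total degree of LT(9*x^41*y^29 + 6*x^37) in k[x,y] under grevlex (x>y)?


LT: 9*x^41*y^29
deg_x=41, deg_y=29
Total=41+29=70


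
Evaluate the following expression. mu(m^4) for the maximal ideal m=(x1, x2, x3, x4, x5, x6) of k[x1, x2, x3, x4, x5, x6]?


Graded Nakayama: mu(m^d) = dim_k (m^d/m^(d+1)) = #degree-4 monomials in 6 vars
C(n+d-1,d)=C(9,4)=126


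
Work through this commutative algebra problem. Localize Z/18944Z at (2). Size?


2-primary part: 18944=2^9*37
Size=2^9=512


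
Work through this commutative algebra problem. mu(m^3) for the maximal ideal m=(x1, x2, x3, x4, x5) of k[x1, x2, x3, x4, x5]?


Graded Nakayama: mu(m^d) = dim_k (m^d/m^(d+1)) = #degree-3 monomials in 5 vars
C(n+d-1,d)=C(7,3)=35


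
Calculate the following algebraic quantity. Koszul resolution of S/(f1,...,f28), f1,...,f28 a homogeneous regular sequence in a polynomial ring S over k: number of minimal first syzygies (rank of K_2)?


Regular sequence => Koszul complex is the minimal free resolution.
Syz_1 minimally generated by Koszul relations f_i*e_j - f_j*e_i (i<j): mu(Syz_1) = beta_2 = C(m,2) = m(m-1)/2
m=28
28*27/2 = 378


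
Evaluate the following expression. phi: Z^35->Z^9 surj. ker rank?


rank(ker) = 35-9 = 26


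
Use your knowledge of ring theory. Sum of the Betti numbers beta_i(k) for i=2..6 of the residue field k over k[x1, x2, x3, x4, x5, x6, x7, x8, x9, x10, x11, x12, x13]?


Koszul resolution: beta_i(k)=C(n,i), n=13
C(13,2)=78, C(13,3)=286, C(13,4)=715, C(13,5)=1287, C(13,6)=1716
Sum=4082


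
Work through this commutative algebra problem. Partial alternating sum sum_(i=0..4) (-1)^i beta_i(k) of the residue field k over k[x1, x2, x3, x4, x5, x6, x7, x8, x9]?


Koszul resolution: beta_i(k)=C(n,i), n=9
sum_(i=0..p) (-1)^i C(n,i) = (-1)^p C(n-1,p)
(-1)^4*C(8,4) = (-1)^4*70 = 70


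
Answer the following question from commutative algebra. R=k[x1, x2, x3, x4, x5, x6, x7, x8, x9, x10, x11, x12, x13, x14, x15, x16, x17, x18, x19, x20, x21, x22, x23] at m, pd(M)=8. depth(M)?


pd+depth=depth(R)=23
depth=23-8=15


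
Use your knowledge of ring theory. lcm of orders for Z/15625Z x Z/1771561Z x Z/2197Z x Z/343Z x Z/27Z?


Exponent = lcm of the cyclic orders; pairwise coprime => product.
5^6*11^6*13^3*7^3*3^3=15625*1771561*2197*343*27=563201856983390625


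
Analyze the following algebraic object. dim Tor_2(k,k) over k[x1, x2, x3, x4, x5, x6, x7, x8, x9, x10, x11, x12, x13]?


Koszul: C(n,i)=C(13,2)=78


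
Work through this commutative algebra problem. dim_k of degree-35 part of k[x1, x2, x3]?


C(d+n-1,n-1)=C(37,2)=666


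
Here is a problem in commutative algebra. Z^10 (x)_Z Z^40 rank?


rank(M(x)N) = rank(M)*rank(N)
10*40 = 400


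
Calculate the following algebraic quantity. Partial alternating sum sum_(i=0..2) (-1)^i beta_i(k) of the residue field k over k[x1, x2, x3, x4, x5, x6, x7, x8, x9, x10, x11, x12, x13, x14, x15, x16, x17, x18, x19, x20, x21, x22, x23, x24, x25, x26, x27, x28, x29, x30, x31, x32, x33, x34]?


Koszul resolution: beta_i(k)=C(n,i), n=34
sum_(i=0..p) (-1)^i C(n,i) = (-1)^p C(n-1,p)
(-1)^2*C(33,2) = (-1)^2*528 = 528


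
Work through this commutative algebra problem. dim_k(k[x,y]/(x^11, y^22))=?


Basis: x^i*y^j, i<11, j<22
11*22=242


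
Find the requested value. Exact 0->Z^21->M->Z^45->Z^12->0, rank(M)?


Alt sum=0:
(-1)^0*21 + (-1)^1*? + (-1)^2*45 + (-1)^3*12=0
rank(M)=54


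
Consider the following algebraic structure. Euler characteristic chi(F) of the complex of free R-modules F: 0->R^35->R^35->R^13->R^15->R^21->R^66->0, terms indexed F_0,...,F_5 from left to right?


chi = sum (-1)^i * rank:
(-1)^0*35=35
(-1)^1*35=-35
(-1)^2*13=13
(-1)^3*15=-15
(-1)^4*21=21
(-1)^5*66=-66
chi=-47


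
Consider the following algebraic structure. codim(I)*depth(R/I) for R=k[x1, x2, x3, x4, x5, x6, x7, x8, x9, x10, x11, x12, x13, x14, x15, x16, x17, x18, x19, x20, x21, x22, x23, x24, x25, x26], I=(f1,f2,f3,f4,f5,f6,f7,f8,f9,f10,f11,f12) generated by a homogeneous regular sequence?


codim=12, depth=dim(R/I)=26-12=14
Product=12*14=168


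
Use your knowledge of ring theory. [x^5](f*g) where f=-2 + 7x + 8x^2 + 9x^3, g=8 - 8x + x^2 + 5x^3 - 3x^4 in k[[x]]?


[x^5] = sum a_i*b_j, i+j=5
  7*-3=-21
  8*5=40
  9*1=9
Sum=28


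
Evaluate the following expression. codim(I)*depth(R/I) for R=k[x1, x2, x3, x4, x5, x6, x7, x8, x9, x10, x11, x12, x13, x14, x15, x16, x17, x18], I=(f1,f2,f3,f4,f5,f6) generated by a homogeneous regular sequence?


codim=6, depth=dim(R/I)=18-6=12
Product=6*12=72


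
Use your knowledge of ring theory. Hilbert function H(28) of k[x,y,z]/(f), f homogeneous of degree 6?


C(30,2)-C(24,2)=435-276=159


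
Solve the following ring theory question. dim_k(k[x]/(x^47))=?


Basis: 1,x,...,x^46
dim=47


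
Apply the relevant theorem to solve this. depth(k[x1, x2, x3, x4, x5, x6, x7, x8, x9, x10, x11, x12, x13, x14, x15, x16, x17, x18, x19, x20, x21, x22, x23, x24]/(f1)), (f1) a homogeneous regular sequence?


depth(R)=24
depth(R/I)=24-1=23


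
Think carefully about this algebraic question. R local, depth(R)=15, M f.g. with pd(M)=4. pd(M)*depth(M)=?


pd+depth=15
depth=15-4=11
pd*depth=4*11=44


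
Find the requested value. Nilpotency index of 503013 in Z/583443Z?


503013^k mod 583443:
k=1: 503013
k=2: 352359
k=3: 509355
k=4: 194481
k=5: 0
First zero at k = 5


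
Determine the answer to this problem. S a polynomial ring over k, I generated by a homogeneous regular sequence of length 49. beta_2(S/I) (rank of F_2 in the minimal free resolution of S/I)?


Regular sequence => Koszul complex is the minimal free resolution.
Syz_1 minimally generated by Koszul relations f_i*e_j - f_j*e_i (i<j): mu(Syz_1) = beta_2 = C(m,2) = m(m-1)/2
m=49
49*48/2 = 1176


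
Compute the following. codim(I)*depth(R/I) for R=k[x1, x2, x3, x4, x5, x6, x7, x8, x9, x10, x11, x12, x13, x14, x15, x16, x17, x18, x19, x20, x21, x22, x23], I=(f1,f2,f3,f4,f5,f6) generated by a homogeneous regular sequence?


codim=6, depth=dim(R/I)=23-6=17
Product=6*17=102


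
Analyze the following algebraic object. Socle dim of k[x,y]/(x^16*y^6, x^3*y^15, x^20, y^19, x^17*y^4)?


Socle = ann(m) = span of standard monomials u with x*u, y*u in I (staircase corners).
Minimal generators: x^20, x^17*y^4, x^16*y^6, x^3*y^15, y^19
Corners: x^2y^18, x^15y^14, x^16y^5, x^19y^3
Socle dim=4


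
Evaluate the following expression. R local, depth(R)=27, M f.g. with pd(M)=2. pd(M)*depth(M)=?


pd+depth=27
depth=27-2=25
pd*depth=2*25=50


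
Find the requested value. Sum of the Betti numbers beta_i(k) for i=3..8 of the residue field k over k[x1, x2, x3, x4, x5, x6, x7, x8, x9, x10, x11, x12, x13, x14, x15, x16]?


Koszul resolution: beta_i(k)=C(n,i), n=16
C(16,3)=560, C(16,4)=1820, C(16,5)=4368, C(16,6)=8008, C(16,7)=11440, C(16,8)=12870
Sum=39066


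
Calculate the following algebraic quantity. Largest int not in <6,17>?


gcd(6,17)=1 => F=ab-a-b=6*17-6-17=102-23=79


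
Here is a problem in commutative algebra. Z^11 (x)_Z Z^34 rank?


rank(M(x)N) = rank(M)*rank(N)
11*34 = 374


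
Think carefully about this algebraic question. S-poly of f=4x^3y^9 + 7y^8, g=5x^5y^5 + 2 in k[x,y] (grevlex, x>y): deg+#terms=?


LT(f)=4x^3y^9, LT(g)=5x^5y^5
lcm(LM)=x^5y^9
S(f,g) (scaled by 20 to clear denominators) = 5x^2*f - 4y^4*g = 35x^2y^8 - 8y^4
2 terms, deg 10.
10+2=12


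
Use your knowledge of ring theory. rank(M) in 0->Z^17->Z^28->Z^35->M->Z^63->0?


Alt sum=0:
(-1)^0*17 + (-1)^1*28 + (-1)^2*35 + (-1)^3*? + (-1)^4*63=0
rank(M)=87


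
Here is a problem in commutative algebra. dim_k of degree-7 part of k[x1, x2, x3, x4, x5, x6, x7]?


C(d+n-1,n-1)=C(13,6)=1716


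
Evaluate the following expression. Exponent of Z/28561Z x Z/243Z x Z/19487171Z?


Exponent = lcm of the cyclic orders; pairwise coprime => product.
13^4*3^5*11^7=28561*243*19487171=135247261096233


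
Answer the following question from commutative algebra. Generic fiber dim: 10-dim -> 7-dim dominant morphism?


dim(fiber)=dim(X)-dim(Y)=10-7=3


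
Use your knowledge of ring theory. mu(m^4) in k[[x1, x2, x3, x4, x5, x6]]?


C(n+d-1,d)=C(9,4)=126


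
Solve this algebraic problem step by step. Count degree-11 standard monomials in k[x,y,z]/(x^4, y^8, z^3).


Need i<4, j<8, k<3 with i+j+k=11.
For each i, j ranges over max(0,11-i-2)..min(7,11-i):
  i=0: j in [9,7] -> 0
  i=1: j in [8,7] -> 0
  i=2: j in [7,7] -> 1
  i=3: j in [6,7] -> 2
H(11) = 0+0+1+2 = 3


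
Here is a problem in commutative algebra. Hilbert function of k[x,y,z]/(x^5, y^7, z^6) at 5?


Need i<5, j<7, k<6 with i+j+k=5.
For each i, j ranges over max(0,5-i-5)..min(6,5-i):
  i=0: j in [0,5] -> 6
  i=1: j in [0,4] -> 5
  i=2: j in [0,3] -> 4
  i=3: j in [0,2] -> 3
  i=4: j in [0,1] -> 2
H(5) = 6+5+4+3+2 = 20


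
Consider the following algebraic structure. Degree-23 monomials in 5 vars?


C(d+n-1,n-1)=C(27,4)=17550


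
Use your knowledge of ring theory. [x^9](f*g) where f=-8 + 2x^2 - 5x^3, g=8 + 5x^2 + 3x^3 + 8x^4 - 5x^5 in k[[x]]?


[x^9] = sum a_i*b_j, i+j=9
Sum=0


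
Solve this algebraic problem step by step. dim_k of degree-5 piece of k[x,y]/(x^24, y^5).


k[x,y], I = (x^24, y^5), d = 5
Need i < 24 and d-i < 5.
Range: 1 <= i <= 5.
H(5) = 5


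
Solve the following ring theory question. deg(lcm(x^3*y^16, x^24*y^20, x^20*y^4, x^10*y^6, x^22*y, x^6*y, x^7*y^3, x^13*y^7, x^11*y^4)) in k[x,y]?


lcm = componentwise max:
x: max(3,24,20,10,22,6,7,13,11)=24
y: max(16,20,4,6,1,1,3,7,4)=20
Total=24+20=44


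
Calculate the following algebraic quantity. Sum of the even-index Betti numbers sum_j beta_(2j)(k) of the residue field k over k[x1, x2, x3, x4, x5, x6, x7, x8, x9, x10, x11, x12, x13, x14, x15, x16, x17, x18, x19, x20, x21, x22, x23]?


Koszul resolution: beta_i(k)=C(n,i), n=23
sum_even C(23,i) = 2^(n-1) = 2^22 = 4194304


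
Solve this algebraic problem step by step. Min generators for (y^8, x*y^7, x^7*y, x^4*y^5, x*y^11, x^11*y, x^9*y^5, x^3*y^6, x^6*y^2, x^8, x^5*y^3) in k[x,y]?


Remove redundant (divisible by others).
x^11*y redundant.
x^9*y^5 redundant.
x*y^11 redundant.
Min: x^8, x^7*y, x^6*y^2, x^5*y^3, x^4*y^5, x^3*y^6, x*y^7, y^8
Count=8


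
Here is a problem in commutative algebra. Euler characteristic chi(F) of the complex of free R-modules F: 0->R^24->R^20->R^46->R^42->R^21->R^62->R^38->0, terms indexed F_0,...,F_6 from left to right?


chi = sum (-1)^i * rank:
(-1)^0*24=24
(-1)^1*20=-20
(-1)^2*46=46
(-1)^3*42=-42
(-1)^4*21=21
(-1)^5*62=-62
(-1)^6*38=38
chi=5


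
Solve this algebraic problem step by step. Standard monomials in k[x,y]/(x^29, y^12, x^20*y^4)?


k[x,y]/I, I = (x^29, y^12, x^20*y^4)
Rect: 29x12=348. Corner: (29-20)x(12-4)=72.
dim = 348-72 = 276


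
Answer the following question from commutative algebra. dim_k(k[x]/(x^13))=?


Basis: 1,x,...,x^12
dim=13


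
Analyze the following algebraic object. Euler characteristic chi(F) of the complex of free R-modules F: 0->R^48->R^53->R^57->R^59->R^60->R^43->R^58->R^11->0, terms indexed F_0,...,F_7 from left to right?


chi = sum (-1)^i * rank:
(-1)^0*48=48
(-1)^1*53=-53
(-1)^2*57=57
(-1)^3*59=-59
(-1)^4*60=60
(-1)^5*43=-43
(-1)^6*58=58
(-1)^7*11=-11
chi=57


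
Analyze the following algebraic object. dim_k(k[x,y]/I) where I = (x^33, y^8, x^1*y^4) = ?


k[x,y]/I, I = (x^33, y^8, x^1*y^4)
Rect: 33x8=264. Corner: (33-1)x(8-4)=128.
dim = 264-128 = 136


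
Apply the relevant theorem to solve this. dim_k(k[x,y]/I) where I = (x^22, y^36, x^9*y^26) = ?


k[x,y]/I, I = (x^22, y^36, x^9*y^26)
Rect: 22x36=792. Corner: (22-9)x(36-26)=130.
dim = 792-130 = 662


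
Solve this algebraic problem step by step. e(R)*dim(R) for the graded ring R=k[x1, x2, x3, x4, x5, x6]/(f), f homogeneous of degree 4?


e(R)=deg(f)=4, dim(R)=6-1=5
e*dim=4*5=20


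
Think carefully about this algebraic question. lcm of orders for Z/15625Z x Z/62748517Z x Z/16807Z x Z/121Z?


Exponent = lcm of the cyclic orders; pairwise coprime => product.
5^6*13^7*7^5*11^2=15625*62748517*16807*121=1993880208617171875


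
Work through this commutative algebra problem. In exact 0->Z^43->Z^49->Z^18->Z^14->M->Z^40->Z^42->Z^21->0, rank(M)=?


Alt sum=0:
(-1)^0*43 + (-1)^1*49 + (-1)^2*18 + (-1)^3*14 + (-1)^4*? + (-1)^5*40 + (-1)^6*42 + (-1)^7*21=0
rank(M)=21


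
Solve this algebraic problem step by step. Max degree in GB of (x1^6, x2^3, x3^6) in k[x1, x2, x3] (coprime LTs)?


Pure powers, coprime LTs => already GB.
Degrees: 6, 3, 6
Max=6


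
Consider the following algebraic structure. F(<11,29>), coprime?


gcd(11,29)=1 => F=ab-a-b=11*29-11-29=319-40=279


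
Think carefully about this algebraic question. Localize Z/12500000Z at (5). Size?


5-primary part: 12500000=5^8*32
Size=5^8=390625


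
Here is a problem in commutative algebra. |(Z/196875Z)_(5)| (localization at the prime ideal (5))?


5-primary part: 196875=5^5*63
Size=5^5=3125


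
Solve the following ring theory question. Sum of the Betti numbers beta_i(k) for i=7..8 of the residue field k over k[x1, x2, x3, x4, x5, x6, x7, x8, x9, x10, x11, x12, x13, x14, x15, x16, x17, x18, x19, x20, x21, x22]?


Koszul resolution: beta_i(k)=C(n,i), n=22
C(22,7)=170544, C(22,8)=319770
Sum=490314


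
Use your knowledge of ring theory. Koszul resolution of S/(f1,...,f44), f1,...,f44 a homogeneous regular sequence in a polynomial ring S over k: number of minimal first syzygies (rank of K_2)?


Regular sequence => Koszul complex is the minimal free resolution.
Syz_1 minimally generated by Koszul relations f_i*e_j - f_j*e_i (i<j): mu(Syz_1) = beta_2 = C(m,2) = m(m-1)/2
m=44
44*43/2 = 946


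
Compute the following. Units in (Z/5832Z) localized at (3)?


Local ring = Z/729Z.
phi(729) = 3^5*(3-1) = 486


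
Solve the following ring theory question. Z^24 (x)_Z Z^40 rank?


rank(M(x)N) = rank(M)*rank(N)
24*40 = 960


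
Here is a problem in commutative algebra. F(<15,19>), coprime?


gcd(15,19)=1 => F=ab-a-b=15*19-15-19=285-34=251


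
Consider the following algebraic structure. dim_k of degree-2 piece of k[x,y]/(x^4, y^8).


k[x,y], I = (x^4, y^8), d = 2
Need i < 4 and d-i < 8.
Range: 0 <= i <= 2.
H(2) = 3


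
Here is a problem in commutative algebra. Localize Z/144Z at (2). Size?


2-primary part: 144=2^4*9
Size=2^4=16


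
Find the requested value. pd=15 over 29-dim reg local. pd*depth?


pd+depth=29
depth=29-15=14
pd*depth=15*14=210


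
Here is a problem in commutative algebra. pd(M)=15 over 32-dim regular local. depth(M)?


pd+depth=depth(R)=32
depth=32-15=17


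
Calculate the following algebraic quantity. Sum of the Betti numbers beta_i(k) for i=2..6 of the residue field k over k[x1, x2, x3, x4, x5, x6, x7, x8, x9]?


Koszul resolution: beta_i(k)=C(n,i), n=9
C(9,2)=36, C(9,3)=84, C(9,4)=126, C(9,5)=126, C(9,6)=84
Sum=456


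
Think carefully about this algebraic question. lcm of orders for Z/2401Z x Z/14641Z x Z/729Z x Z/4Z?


Exponent = lcm of the cyclic orders; pairwise coprime => product.
7^4*11^4*3^6*2^2=2401*14641*729*4=102506267556


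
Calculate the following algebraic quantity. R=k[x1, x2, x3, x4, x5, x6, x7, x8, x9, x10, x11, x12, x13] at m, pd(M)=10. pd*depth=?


pd+depth=13
depth=13-10=3
pd*depth=10*3=30


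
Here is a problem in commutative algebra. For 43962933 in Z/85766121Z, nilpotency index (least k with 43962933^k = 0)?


43962933^k mod 85766121:
k=1: 43962933
k=2: 26993610
k=3: 68272092
k=4: 82459944
k=5: 65345616
k=6: 0
First zero at k = 6


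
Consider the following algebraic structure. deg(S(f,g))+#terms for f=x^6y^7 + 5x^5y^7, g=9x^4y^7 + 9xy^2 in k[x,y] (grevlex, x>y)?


LT(f)=x^6y^7, LT(g)=9x^4y^7
lcm(LM)=x^6y^7
S(f,g) (scaled by 9 to clear denominators) = 9*f - x^2*g = 45x^5y^7 - 9x^3y^2
2 terms, deg 12.
12+2=14


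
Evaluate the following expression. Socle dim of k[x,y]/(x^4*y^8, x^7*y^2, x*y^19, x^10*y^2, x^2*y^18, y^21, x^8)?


Socle = ann(m) = span of standard monomials u with x*u, y*u in I (staircase corners).
Redundant generators: x^10*y^2
Minimal generators: x^8, x^7*y^2, x^4*y^8, x^2*y^18, x*y^19, y^21
Corners: y^20, xy^18, x^3y^17, x^6y^7, x^7y
Socle dim=5


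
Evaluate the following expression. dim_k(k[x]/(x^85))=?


Basis: 1,x,...,x^84
dim=85


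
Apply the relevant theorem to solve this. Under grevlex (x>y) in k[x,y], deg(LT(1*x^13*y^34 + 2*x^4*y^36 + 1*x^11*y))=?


LT: 1*x^13*y^34
deg_x=13, deg_y=34
Total=13+34=47


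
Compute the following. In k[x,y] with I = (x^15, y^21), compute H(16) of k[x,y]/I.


k[x,y], I = (x^15, y^21), d = 16
Need i < 15 and d-i < 21.
Range: 0 <= i <= 14.
H(16) = 15


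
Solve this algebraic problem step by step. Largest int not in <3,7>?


gcd(3,7)=1 => F=ab-a-b=3*7-3-7=21-10=11


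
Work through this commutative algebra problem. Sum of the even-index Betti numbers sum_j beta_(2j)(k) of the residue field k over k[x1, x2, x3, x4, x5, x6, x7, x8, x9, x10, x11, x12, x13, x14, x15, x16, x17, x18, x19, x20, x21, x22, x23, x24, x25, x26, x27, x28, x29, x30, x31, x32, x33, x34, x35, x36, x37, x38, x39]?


Koszul resolution: beta_i(k)=C(n,i), n=39
sum_even C(39,i) = 2^(n-1) = 2^38 = 274877906944


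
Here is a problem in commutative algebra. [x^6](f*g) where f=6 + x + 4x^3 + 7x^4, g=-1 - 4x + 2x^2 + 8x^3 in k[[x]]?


[x^6] = sum a_i*b_j, i+j=6
  4*8=32
  7*2=14
Sum=46


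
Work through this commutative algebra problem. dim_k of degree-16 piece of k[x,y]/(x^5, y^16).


k[x,y], I = (x^5, y^16), d = 16
Need i < 5 and d-i < 16.
Range: 1 <= i <= 4.
H(16) = 4


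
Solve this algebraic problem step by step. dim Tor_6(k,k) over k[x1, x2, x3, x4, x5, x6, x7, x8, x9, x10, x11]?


Koszul: C(n,i)=C(11,6)=462


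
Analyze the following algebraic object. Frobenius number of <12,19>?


gcd(12,19)=1 => F=ab-a-b=12*19-12-19=228-31=197


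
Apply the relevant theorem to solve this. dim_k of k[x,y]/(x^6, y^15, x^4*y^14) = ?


k[x,y]/I, I = (x^6, y^15, x^4*y^14)
Rect: 6x15=90. Corner: (6-4)x(15-14)=2.
dim = 90-2 = 88


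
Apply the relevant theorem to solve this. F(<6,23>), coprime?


gcd(6,23)=1 => F=ab-a-b=6*23-6-23=138-29=109


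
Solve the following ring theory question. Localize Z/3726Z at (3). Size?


3-primary part: 3726=3^4*46
Size=3^4=81


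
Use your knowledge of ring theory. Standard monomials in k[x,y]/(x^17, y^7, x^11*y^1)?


k[x,y]/I, I = (x^17, y^7, x^11*y^1)
Rect: 17x7=119. Corner: (17-11)x(7-1)=36.
dim = 119-36 = 83
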